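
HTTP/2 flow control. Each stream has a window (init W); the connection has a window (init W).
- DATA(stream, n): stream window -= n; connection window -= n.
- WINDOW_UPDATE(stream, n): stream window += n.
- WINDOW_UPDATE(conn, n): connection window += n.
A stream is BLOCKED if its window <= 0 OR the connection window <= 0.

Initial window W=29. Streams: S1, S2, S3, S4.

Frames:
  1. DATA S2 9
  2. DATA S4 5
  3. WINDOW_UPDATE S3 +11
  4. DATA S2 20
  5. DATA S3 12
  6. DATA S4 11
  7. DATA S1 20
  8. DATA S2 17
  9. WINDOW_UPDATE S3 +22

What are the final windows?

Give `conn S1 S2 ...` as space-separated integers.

Answer: -65 9 -17 50 13

Derivation:
Op 1: conn=20 S1=29 S2=20 S3=29 S4=29 blocked=[]
Op 2: conn=15 S1=29 S2=20 S3=29 S4=24 blocked=[]
Op 3: conn=15 S1=29 S2=20 S3=40 S4=24 blocked=[]
Op 4: conn=-5 S1=29 S2=0 S3=40 S4=24 blocked=[1, 2, 3, 4]
Op 5: conn=-17 S1=29 S2=0 S3=28 S4=24 blocked=[1, 2, 3, 4]
Op 6: conn=-28 S1=29 S2=0 S3=28 S4=13 blocked=[1, 2, 3, 4]
Op 7: conn=-48 S1=9 S2=0 S3=28 S4=13 blocked=[1, 2, 3, 4]
Op 8: conn=-65 S1=9 S2=-17 S3=28 S4=13 blocked=[1, 2, 3, 4]
Op 9: conn=-65 S1=9 S2=-17 S3=50 S4=13 blocked=[1, 2, 3, 4]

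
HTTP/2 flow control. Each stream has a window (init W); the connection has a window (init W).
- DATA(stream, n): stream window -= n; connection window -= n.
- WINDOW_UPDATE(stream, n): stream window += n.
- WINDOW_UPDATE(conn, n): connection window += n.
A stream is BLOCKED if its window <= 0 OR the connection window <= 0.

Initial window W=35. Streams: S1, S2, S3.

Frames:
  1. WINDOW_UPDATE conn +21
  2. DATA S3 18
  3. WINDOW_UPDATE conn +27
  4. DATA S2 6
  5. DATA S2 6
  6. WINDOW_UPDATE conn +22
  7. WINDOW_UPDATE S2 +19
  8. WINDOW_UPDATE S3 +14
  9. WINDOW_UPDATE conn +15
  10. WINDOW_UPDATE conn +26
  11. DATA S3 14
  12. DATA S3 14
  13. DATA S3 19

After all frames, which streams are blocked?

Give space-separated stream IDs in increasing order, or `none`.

Answer: S3

Derivation:
Op 1: conn=56 S1=35 S2=35 S3=35 blocked=[]
Op 2: conn=38 S1=35 S2=35 S3=17 blocked=[]
Op 3: conn=65 S1=35 S2=35 S3=17 blocked=[]
Op 4: conn=59 S1=35 S2=29 S3=17 blocked=[]
Op 5: conn=53 S1=35 S2=23 S3=17 blocked=[]
Op 6: conn=75 S1=35 S2=23 S3=17 blocked=[]
Op 7: conn=75 S1=35 S2=42 S3=17 blocked=[]
Op 8: conn=75 S1=35 S2=42 S3=31 blocked=[]
Op 9: conn=90 S1=35 S2=42 S3=31 blocked=[]
Op 10: conn=116 S1=35 S2=42 S3=31 blocked=[]
Op 11: conn=102 S1=35 S2=42 S3=17 blocked=[]
Op 12: conn=88 S1=35 S2=42 S3=3 blocked=[]
Op 13: conn=69 S1=35 S2=42 S3=-16 blocked=[3]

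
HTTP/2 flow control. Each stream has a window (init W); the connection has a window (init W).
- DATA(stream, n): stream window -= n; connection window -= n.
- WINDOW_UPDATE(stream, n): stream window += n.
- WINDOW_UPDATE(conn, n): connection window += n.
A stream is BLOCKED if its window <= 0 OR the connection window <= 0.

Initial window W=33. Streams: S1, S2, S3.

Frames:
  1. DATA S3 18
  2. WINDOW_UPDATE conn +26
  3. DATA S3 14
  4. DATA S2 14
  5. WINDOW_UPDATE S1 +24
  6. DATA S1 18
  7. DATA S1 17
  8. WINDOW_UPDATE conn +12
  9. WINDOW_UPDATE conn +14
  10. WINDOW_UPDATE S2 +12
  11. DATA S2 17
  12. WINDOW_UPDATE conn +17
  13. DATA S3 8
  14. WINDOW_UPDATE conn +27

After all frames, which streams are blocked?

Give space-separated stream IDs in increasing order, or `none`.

Op 1: conn=15 S1=33 S2=33 S3=15 blocked=[]
Op 2: conn=41 S1=33 S2=33 S3=15 blocked=[]
Op 3: conn=27 S1=33 S2=33 S3=1 blocked=[]
Op 4: conn=13 S1=33 S2=19 S3=1 blocked=[]
Op 5: conn=13 S1=57 S2=19 S3=1 blocked=[]
Op 6: conn=-5 S1=39 S2=19 S3=1 blocked=[1, 2, 3]
Op 7: conn=-22 S1=22 S2=19 S3=1 blocked=[1, 2, 3]
Op 8: conn=-10 S1=22 S2=19 S3=1 blocked=[1, 2, 3]
Op 9: conn=4 S1=22 S2=19 S3=1 blocked=[]
Op 10: conn=4 S1=22 S2=31 S3=1 blocked=[]
Op 11: conn=-13 S1=22 S2=14 S3=1 blocked=[1, 2, 3]
Op 12: conn=4 S1=22 S2=14 S3=1 blocked=[]
Op 13: conn=-4 S1=22 S2=14 S3=-7 blocked=[1, 2, 3]
Op 14: conn=23 S1=22 S2=14 S3=-7 blocked=[3]

Answer: S3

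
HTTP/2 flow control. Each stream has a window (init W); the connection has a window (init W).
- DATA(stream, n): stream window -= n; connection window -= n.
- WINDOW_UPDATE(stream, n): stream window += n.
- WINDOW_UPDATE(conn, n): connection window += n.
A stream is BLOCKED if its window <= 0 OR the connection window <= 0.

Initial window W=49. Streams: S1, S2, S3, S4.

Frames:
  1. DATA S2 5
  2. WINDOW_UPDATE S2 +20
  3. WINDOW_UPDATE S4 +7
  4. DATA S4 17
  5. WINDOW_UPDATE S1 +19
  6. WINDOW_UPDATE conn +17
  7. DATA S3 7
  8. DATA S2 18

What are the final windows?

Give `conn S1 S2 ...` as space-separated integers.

Op 1: conn=44 S1=49 S2=44 S3=49 S4=49 blocked=[]
Op 2: conn=44 S1=49 S2=64 S3=49 S4=49 blocked=[]
Op 3: conn=44 S1=49 S2=64 S3=49 S4=56 blocked=[]
Op 4: conn=27 S1=49 S2=64 S3=49 S4=39 blocked=[]
Op 5: conn=27 S1=68 S2=64 S3=49 S4=39 blocked=[]
Op 6: conn=44 S1=68 S2=64 S3=49 S4=39 blocked=[]
Op 7: conn=37 S1=68 S2=64 S3=42 S4=39 blocked=[]
Op 8: conn=19 S1=68 S2=46 S3=42 S4=39 blocked=[]

Answer: 19 68 46 42 39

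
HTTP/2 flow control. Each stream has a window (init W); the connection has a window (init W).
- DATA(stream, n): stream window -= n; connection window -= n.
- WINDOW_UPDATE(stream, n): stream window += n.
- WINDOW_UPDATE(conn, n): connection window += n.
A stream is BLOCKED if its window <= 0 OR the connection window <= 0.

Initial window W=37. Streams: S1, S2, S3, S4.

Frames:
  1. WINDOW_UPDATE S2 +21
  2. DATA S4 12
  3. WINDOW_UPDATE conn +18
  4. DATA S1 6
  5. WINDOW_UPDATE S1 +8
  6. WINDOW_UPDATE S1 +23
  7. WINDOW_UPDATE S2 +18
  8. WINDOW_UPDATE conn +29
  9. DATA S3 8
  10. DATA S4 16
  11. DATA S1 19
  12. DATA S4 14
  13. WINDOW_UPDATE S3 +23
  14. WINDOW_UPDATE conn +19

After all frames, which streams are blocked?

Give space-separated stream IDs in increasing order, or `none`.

Answer: S4

Derivation:
Op 1: conn=37 S1=37 S2=58 S3=37 S4=37 blocked=[]
Op 2: conn=25 S1=37 S2=58 S3=37 S4=25 blocked=[]
Op 3: conn=43 S1=37 S2=58 S3=37 S4=25 blocked=[]
Op 4: conn=37 S1=31 S2=58 S3=37 S4=25 blocked=[]
Op 5: conn=37 S1=39 S2=58 S3=37 S4=25 blocked=[]
Op 6: conn=37 S1=62 S2=58 S3=37 S4=25 blocked=[]
Op 7: conn=37 S1=62 S2=76 S3=37 S4=25 blocked=[]
Op 8: conn=66 S1=62 S2=76 S3=37 S4=25 blocked=[]
Op 9: conn=58 S1=62 S2=76 S3=29 S4=25 blocked=[]
Op 10: conn=42 S1=62 S2=76 S3=29 S4=9 blocked=[]
Op 11: conn=23 S1=43 S2=76 S3=29 S4=9 blocked=[]
Op 12: conn=9 S1=43 S2=76 S3=29 S4=-5 blocked=[4]
Op 13: conn=9 S1=43 S2=76 S3=52 S4=-5 blocked=[4]
Op 14: conn=28 S1=43 S2=76 S3=52 S4=-5 blocked=[4]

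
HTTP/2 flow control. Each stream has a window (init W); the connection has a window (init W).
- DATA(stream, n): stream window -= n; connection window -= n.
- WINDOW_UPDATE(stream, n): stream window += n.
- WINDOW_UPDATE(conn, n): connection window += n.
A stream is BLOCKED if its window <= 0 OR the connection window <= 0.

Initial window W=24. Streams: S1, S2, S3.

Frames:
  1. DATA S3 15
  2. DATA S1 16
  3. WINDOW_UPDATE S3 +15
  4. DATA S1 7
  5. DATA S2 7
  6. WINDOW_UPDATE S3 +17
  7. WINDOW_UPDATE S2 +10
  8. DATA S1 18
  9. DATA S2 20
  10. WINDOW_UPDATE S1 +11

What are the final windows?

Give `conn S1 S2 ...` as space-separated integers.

Op 1: conn=9 S1=24 S2=24 S3=9 blocked=[]
Op 2: conn=-7 S1=8 S2=24 S3=9 blocked=[1, 2, 3]
Op 3: conn=-7 S1=8 S2=24 S3=24 blocked=[1, 2, 3]
Op 4: conn=-14 S1=1 S2=24 S3=24 blocked=[1, 2, 3]
Op 5: conn=-21 S1=1 S2=17 S3=24 blocked=[1, 2, 3]
Op 6: conn=-21 S1=1 S2=17 S3=41 blocked=[1, 2, 3]
Op 7: conn=-21 S1=1 S2=27 S3=41 blocked=[1, 2, 3]
Op 8: conn=-39 S1=-17 S2=27 S3=41 blocked=[1, 2, 3]
Op 9: conn=-59 S1=-17 S2=7 S3=41 blocked=[1, 2, 3]
Op 10: conn=-59 S1=-6 S2=7 S3=41 blocked=[1, 2, 3]

Answer: -59 -6 7 41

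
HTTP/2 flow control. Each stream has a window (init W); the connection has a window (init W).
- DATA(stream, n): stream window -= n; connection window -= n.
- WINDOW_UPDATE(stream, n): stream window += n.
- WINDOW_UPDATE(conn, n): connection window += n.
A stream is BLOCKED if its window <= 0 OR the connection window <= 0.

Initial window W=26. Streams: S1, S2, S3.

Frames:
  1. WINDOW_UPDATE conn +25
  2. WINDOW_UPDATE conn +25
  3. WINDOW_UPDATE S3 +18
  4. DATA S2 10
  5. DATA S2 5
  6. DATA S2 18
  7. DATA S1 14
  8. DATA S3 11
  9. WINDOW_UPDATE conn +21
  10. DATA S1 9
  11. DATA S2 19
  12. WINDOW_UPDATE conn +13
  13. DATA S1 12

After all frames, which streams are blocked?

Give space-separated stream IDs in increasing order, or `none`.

Answer: S1 S2

Derivation:
Op 1: conn=51 S1=26 S2=26 S3=26 blocked=[]
Op 2: conn=76 S1=26 S2=26 S3=26 blocked=[]
Op 3: conn=76 S1=26 S2=26 S3=44 blocked=[]
Op 4: conn=66 S1=26 S2=16 S3=44 blocked=[]
Op 5: conn=61 S1=26 S2=11 S3=44 blocked=[]
Op 6: conn=43 S1=26 S2=-7 S3=44 blocked=[2]
Op 7: conn=29 S1=12 S2=-7 S3=44 blocked=[2]
Op 8: conn=18 S1=12 S2=-7 S3=33 blocked=[2]
Op 9: conn=39 S1=12 S2=-7 S3=33 blocked=[2]
Op 10: conn=30 S1=3 S2=-7 S3=33 blocked=[2]
Op 11: conn=11 S1=3 S2=-26 S3=33 blocked=[2]
Op 12: conn=24 S1=3 S2=-26 S3=33 blocked=[2]
Op 13: conn=12 S1=-9 S2=-26 S3=33 blocked=[1, 2]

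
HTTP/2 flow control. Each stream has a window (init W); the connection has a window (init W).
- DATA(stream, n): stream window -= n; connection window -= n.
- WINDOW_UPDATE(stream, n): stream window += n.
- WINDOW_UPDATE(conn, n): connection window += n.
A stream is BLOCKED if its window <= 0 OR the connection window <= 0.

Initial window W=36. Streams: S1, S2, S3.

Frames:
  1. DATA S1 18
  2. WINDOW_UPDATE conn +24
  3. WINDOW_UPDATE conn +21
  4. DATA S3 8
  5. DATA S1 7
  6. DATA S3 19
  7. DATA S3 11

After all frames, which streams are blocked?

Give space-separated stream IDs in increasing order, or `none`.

Op 1: conn=18 S1=18 S2=36 S3=36 blocked=[]
Op 2: conn=42 S1=18 S2=36 S3=36 blocked=[]
Op 3: conn=63 S1=18 S2=36 S3=36 blocked=[]
Op 4: conn=55 S1=18 S2=36 S3=28 blocked=[]
Op 5: conn=48 S1=11 S2=36 S3=28 blocked=[]
Op 6: conn=29 S1=11 S2=36 S3=9 blocked=[]
Op 7: conn=18 S1=11 S2=36 S3=-2 blocked=[3]

Answer: S3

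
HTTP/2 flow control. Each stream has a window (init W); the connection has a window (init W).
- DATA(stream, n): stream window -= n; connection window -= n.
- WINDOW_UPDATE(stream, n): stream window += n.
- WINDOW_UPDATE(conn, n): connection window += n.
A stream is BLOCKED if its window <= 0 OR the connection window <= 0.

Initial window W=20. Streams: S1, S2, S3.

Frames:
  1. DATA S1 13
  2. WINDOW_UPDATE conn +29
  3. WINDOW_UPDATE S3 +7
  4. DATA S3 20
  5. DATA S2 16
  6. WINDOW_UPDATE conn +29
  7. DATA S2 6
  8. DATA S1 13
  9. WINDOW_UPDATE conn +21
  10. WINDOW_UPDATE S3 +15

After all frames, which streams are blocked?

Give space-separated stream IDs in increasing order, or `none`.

Answer: S1 S2

Derivation:
Op 1: conn=7 S1=7 S2=20 S3=20 blocked=[]
Op 2: conn=36 S1=7 S2=20 S3=20 blocked=[]
Op 3: conn=36 S1=7 S2=20 S3=27 blocked=[]
Op 4: conn=16 S1=7 S2=20 S3=7 blocked=[]
Op 5: conn=0 S1=7 S2=4 S3=7 blocked=[1, 2, 3]
Op 6: conn=29 S1=7 S2=4 S3=7 blocked=[]
Op 7: conn=23 S1=7 S2=-2 S3=7 blocked=[2]
Op 8: conn=10 S1=-6 S2=-2 S3=7 blocked=[1, 2]
Op 9: conn=31 S1=-6 S2=-2 S3=7 blocked=[1, 2]
Op 10: conn=31 S1=-6 S2=-2 S3=22 blocked=[1, 2]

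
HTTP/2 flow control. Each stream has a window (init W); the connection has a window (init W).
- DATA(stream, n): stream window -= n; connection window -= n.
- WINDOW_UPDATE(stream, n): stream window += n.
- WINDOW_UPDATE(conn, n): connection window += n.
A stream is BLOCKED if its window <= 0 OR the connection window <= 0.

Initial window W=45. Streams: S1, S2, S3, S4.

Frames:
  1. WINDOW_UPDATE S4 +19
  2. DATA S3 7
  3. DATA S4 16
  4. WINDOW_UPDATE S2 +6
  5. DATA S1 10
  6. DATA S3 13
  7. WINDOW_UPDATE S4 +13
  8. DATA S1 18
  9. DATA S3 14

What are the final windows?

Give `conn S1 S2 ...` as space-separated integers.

Op 1: conn=45 S1=45 S2=45 S3=45 S4=64 blocked=[]
Op 2: conn=38 S1=45 S2=45 S3=38 S4=64 blocked=[]
Op 3: conn=22 S1=45 S2=45 S3=38 S4=48 blocked=[]
Op 4: conn=22 S1=45 S2=51 S3=38 S4=48 blocked=[]
Op 5: conn=12 S1=35 S2=51 S3=38 S4=48 blocked=[]
Op 6: conn=-1 S1=35 S2=51 S3=25 S4=48 blocked=[1, 2, 3, 4]
Op 7: conn=-1 S1=35 S2=51 S3=25 S4=61 blocked=[1, 2, 3, 4]
Op 8: conn=-19 S1=17 S2=51 S3=25 S4=61 blocked=[1, 2, 3, 4]
Op 9: conn=-33 S1=17 S2=51 S3=11 S4=61 blocked=[1, 2, 3, 4]

Answer: -33 17 51 11 61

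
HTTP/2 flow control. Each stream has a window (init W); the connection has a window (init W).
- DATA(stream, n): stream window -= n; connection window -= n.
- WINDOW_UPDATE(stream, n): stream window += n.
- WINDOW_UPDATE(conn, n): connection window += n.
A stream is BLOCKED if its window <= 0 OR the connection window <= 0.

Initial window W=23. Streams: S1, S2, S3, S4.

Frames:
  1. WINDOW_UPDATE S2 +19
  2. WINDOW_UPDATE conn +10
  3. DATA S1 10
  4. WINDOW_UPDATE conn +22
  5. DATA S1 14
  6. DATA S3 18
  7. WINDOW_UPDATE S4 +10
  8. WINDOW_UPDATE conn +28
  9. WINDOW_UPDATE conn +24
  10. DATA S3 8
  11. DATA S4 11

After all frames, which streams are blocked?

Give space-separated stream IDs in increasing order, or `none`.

Answer: S1 S3

Derivation:
Op 1: conn=23 S1=23 S2=42 S3=23 S4=23 blocked=[]
Op 2: conn=33 S1=23 S2=42 S3=23 S4=23 blocked=[]
Op 3: conn=23 S1=13 S2=42 S3=23 S4=23 blocked=[]
Op 4: conn=45 S1=13 S2=42 S3=23 S4=23 blocked=[]
Op 5: conn=31 S1=-1 S2=42 S3=23 S4=23 blocked=[1]
Op 6: conn=13 S1=-1 S2=42 S3=5 S4=23 blocked=[1]
Op 7: conn=13 S1=-1 S2=42 S3=5 S4=33 blocked=[1]
Op 8: conn=41 S1=-1 S2=42 S3=5 S4=33 blocked=[1]
Op 9: conn=65 S1=-1 S2=42 S3=5 S4=33 blocked=[1]
Op 10: conn=57 S1=-1 S2=42 S3=-3 S4=33 blocked=[1, 3]
Op 11: conn=46 S1=-1 S2=42 S3=-3 S4=22 blocked=[1, 3]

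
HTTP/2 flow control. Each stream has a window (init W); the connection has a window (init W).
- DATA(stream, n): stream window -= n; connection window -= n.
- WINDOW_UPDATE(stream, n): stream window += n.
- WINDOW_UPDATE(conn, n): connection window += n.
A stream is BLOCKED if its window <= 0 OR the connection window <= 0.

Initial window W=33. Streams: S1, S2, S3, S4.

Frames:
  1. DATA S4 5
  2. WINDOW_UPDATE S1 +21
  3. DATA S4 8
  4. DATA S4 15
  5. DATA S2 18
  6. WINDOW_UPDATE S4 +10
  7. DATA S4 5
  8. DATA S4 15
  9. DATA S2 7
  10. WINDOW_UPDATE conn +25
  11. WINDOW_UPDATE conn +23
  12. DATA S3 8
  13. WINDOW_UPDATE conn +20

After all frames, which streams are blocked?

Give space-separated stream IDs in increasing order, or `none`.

Answer: S4

Derivation:
Op 1: conn=28 S1=33 S2=33 S3=33 S4=28 blocked=[]
Op 2: conn=28 S1=54 S2=33 S3=33 S4=28 blocked=[]
Op 3: conn=20 S1=54 S2=33 S3=33 S4=20 blocked=[]
Op 4: conn=5 S1=54 S2=33 S3=33 S4=5 blocked=[]
Op 5: conn=-13 S1=54 S2=15 S3=33 S4=5 blocked=[1, 2, 3, 4]
Op 6: conn=-13 S1=54 S2=15 S3=33 S4=15 blocked=[1, 2, 3, 4]
Op 7: conn=-18 S1=54 S2=15 S3=33 S4=10 blocked=[1, 2, 3, 4]
Op 8: conn=-33 S1=54 S2=15 S3=33 S4=-5 blocked=[1, 2, 3, 4]
Op 9: conn=-40 S1=54 S2=8 S3=33 S4=-5 blocked=[1, 2, 3, 4]
Op 10: conn=-15 S1=54 S2=8 S3=33 S4=-5 blocked=[1, 2, 3, 4]
Op 11: conn=8 S1=54 S2=8 S3=33 S4=-5 blocked=[4]
Op 12: conn=0 S1=54 S2=8 S3=25 S4=-5 blocked=[1, 2, 3, 4]
Op 13: conn=20 S1=54 S2=8 S3=25 S4=-5 blocked=[4]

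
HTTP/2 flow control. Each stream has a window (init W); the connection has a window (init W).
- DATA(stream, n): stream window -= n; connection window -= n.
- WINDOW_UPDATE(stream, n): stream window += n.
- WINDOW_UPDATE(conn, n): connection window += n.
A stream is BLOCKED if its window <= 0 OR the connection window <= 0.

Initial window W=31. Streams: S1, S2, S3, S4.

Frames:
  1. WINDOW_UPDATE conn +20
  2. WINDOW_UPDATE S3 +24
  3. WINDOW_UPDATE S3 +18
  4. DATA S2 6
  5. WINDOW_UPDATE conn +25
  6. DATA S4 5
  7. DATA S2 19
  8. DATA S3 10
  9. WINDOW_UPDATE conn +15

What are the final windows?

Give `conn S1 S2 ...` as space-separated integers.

Op 1: conn=51 S1=31 S2=31 S3=31 S4=31 blocked=[]
Op 2: conn=51 S1=31 S2=31 S3=55 S4=31 blocked=[]
Op 3: conn=51 S1=31 S2=31 S3=73 S4=31 blocked=[]
Op 4: conn=45 S1=31 S2=25 S3=73 S4=31 blocked=[]
Op 5: conn=70 S1=31 S2=25 S3=73 S4=31 blocked=[]
Op 6: conn=65 S1=31 S2=25 S3=73 S4=26 blocked=[]
Op 7: conn=46 S1=31 S2=6 S3=73 S4=26 blocked=[]
Op 8: conn=36 S1=31 S2=6 S3=63 S4=26 blocked=[]
Op 9: conn=51 S1=31 S2=6 S3=63 S4=26 blocked=[]

Answer: 51 31 6 63 26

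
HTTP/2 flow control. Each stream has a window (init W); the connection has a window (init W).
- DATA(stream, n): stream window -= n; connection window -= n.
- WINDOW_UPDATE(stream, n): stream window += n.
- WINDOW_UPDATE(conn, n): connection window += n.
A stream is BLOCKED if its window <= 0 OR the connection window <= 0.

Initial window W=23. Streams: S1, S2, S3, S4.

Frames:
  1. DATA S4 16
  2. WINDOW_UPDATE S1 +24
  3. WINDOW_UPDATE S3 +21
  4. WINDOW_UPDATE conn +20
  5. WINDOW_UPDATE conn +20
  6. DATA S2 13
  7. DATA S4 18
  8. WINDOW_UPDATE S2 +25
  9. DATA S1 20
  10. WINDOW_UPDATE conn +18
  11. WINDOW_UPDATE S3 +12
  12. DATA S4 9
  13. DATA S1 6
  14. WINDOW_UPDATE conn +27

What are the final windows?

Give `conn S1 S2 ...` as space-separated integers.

Op 1: conn=7 S1=23 S2=23 S3=23 S4=7 blocked=[]
Op 2: conn=7 S1=47 S2=23 S3=23 S4=7 blocked=[]
Op 3: conn=7 S1=47 S2=23 S3=44 S4=7 blocked=[]
Op 4: conn=27 S1=47 S2=23 S3=44 S4=7 blocked=[]
Op 5: conn=47 S1=47 S2=23 S3=44 S4=7 blocked=[]
Op 6: conn=34 S1=47 S2=10 S3=44 S4=7 blocked=[]
Op 7: conn=16 S1=47 S2=10 S3=44 S4=-11 blocked=[4]
Op 8: conn=16 S1=47 S2=35 S3=44 S4=-11 blocked=[4]
Op 9: conn=-4 S1=27 S2=35 S3=44 S4=-11 blocked=[1, 2, 3, 4]
Op 10: conn=14 S1=27 S2=35 S3=44 S4=-11 blocked=[4]
Op 11: conn=14 S1=27 S2=35 S3=56 S4=-11 blocked=[4]
Op 12: conn=5 S1=27 S2=35 S3=56 S4=-20 blocked=[4]
Op 13: conn=-1 S1=21 S2=35 S3=56 S4=-20 blocked=[1, 2, 3, 4]
Op 14: conn=26 S1=21 S2=35 S3=56 S4=-20 blocked=[4]

Answer: 26 21 35 56 -20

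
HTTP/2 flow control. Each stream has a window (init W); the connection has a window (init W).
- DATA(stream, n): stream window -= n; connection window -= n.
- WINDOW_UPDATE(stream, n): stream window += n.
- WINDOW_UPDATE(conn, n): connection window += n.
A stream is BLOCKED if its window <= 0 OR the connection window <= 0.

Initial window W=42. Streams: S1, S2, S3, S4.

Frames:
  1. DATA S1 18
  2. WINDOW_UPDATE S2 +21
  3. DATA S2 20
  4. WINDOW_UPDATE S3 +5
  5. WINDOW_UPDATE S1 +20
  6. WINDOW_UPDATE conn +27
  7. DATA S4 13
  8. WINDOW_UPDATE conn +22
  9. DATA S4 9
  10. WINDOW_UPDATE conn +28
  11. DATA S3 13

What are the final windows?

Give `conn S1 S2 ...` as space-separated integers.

Answer: 46 44 43 34 20

Derivation:
Op 1: conn=24 S1=24 S2=42 S3=42 S4=42 blocked=[]
Op 2: conn=24 S1=24 S2=63 S3=42 S4=42 blocked=[]
Op 3: conn=4 S1=24 S2=43 S3=42 S4=42 blocked=[]
Op 4: conn=4 S1=24 S2=43 S3=47 S4=42 blocked=[]
Op 5: conn=4 S1=44 S2=43 S3=47 S4=42 blocked=[]
Op 6: conn=31 S1=44 S2=43 S3=47 S4=42 blocked=[]
Op 7: conn=18 S1=44 S2=43 S3=47 S4=29 blocked=[]
Op 8: conn=40 S1=44 S2=43 S3=47 S4=29 blocked=[]
Op 9: conn=31 S1=44 S2=43 S3=47 S4=20 blocked=[]
Op 10: conn=59 S1=44 S2=43 S3=47 S4=20 blocked=[]
Op 11: conn=46 S1=44 S2=43 S3=34 S4=20 blocked=[]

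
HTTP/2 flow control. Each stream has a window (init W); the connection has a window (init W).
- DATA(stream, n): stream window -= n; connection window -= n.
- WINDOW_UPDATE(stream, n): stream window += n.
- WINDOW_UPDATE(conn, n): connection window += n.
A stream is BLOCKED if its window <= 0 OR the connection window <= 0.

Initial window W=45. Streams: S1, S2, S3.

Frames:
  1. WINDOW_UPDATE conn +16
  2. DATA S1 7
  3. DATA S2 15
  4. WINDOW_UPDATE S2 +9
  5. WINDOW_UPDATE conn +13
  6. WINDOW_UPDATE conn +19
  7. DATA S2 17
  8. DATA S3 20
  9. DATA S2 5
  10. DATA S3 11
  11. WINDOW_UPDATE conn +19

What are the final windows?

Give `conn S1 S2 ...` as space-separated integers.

Answer: 37 38 17 14

Derivation:
Op 1: conn=61 S1=45 S2=45 S3=45 blocked=[]
Op 2: conn=54 S1=38 S2=45 S3=45 blocked=[]
Op 3: conn=39 S1=38 S2=30 S3=45 blocked=[]
Op 4: conn=39 S1=38 S2=39 S3=45 blocked=[]
Op 5: conn=52 S1=38 S2=39 S3=45 blocked=[]
Op 6: conn=71 S1=38 S2=39 S3=45 blocked=[]
Op 7: conn=54 S1=38 S2=22 S3=45 blocked=[]
Op 8: conn=34 S1=38 S2=22 S3=25 blocked=[]
Op 9: conn=29 S1=38 S2=17 S3=25 blocked=[]
Op 10: conn=18 S1=38 S2=17 S3=14 blocked=[]
Op 11: conn=37 S1=38 S2=17 S3=14 blocked=[]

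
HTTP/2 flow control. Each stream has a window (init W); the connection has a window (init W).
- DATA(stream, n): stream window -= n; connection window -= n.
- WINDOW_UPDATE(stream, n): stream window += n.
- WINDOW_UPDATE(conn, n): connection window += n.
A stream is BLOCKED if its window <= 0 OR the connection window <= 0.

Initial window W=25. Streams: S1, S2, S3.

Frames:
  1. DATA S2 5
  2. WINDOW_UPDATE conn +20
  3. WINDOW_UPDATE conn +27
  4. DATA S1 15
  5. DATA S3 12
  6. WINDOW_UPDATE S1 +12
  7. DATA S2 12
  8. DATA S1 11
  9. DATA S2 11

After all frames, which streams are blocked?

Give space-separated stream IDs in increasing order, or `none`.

Answer: S2

Derivation:
Op 1: conn=20 S1=25 S2=20 S3=25 blocked=[]
Op 2: conn=40 S1=25 S2=20 S3=25 blocked=[]
Op 3: conn=67 S1=25 S2=20 S3=25 blocked=[]
Op 4: conn=52 S1=10 S2=20 S3=25 blocked=[]
Op 5: conn=40 S1=10 S2=20 S3=13 blocked=[]
Op 6: conn=40 S1=22 S2=20 S3=13 blocked=[]
Op 7: conn=28 S1=22 S2=8 S3=13 blocked=[]
Op 8: conn=17 S1=11 S2=8 S3=13 blocked=[]
Op 9: conn=6 S1=11 S2=-3 S3=13 blocked=[2]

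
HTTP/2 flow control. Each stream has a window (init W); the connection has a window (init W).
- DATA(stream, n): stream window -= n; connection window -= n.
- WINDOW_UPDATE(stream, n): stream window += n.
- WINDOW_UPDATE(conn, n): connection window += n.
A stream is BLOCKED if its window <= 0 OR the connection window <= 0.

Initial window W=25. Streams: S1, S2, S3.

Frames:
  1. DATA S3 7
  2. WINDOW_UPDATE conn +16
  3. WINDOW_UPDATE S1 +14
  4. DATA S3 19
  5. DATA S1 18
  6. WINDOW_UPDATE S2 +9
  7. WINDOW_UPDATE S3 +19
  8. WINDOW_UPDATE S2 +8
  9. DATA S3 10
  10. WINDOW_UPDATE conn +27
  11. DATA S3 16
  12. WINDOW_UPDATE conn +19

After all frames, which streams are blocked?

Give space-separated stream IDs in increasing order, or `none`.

Answer: S3

Derivation:
Op 1: conn=18 S1=25 S2=25 S3=18 blocked=[]
Op 2: conn=34 S1=25 S2=25 S3=18 blocked=[]
Op 3: conn=34 S1=39 S2=25 S3=18 blocked=[]
Op 4: conn=15 S1=39 S2=25 S3=-1 blocked=[3]
Op 5: conn=-3 S1=21 S2=25 S3=-1 blocked=[1, 2, 3]
Op 6: conn=-3 S1=21 S2=34 S3=-1 blocked=[1, 2, 3]
Op 7: conn=-3 S1=21 S2=34 S3=18 blocked=[1, 2, 3]
Op 8: conn=-3 S1=21 S2=42 S3=18 blocked=[1, 2, 3]
Op 9: conn=-13 S1=21 S2=42 S3=8 blocked=[1, 2, 3]
Op 10: conn=14 S1=21 S2=42 S3=8 blocked=[]
Op 11: conn=-2 S1=21 S2=42 S3=-8 blocked=[1, 2, 3]
Op 12: conn=17 S1=21 S2=42 S3=-8 blocked=[3]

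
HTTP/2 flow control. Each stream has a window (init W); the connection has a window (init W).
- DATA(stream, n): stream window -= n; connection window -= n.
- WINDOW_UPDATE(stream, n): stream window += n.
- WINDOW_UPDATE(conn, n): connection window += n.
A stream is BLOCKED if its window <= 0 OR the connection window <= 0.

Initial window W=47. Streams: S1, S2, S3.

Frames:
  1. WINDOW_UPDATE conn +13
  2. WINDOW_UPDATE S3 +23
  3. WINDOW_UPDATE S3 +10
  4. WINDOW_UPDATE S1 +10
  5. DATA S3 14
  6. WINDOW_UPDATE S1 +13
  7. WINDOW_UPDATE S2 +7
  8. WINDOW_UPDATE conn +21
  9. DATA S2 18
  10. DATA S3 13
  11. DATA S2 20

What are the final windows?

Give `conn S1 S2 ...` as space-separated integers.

Answer: 16 70 16 53

Derivation:
Op 1: conn=60 S1=47 S2=47 S3=47 blocked=[]
Op 2: conn=60 S1=47 S2=47 S3=70 blocked=[]
Op 3: conn=60 S1=47 S2=47 S3=80 blocked=[]
Op 4: conn=60 S1=57 S2=47 S3=80 blocked=[]
Op 5: conn=46 S1=57 S2=47 S3=66 blocked=[]
Op 6: conn=46 S1=70 S2=47 S3=66 blocked=[]
Op 7: conn=46 S1=70 S2=54 S3=66 blocked=[]
Op 8: conn=67 S1=70 S2=54 S3=66 blocked=[]
Op 9: conn=49 S1=70 S2=36 S3=66 blocked=[]
Op 10: conn=36 S1=70 S2=36 S3=53 blocked=[]
Op 11: conn=16 S1=70 S2=16 S3=53 blocked=[]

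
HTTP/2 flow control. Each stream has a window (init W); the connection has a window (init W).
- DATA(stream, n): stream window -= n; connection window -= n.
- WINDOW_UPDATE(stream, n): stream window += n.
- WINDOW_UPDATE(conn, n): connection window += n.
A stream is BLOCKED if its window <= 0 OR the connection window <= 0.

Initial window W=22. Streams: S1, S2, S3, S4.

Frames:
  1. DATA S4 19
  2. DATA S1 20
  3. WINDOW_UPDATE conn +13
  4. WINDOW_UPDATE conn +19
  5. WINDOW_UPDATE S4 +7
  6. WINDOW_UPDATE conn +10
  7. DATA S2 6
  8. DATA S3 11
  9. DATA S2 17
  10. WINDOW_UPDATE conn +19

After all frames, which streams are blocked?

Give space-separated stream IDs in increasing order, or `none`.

Op 1: conn=3 S1=22 S2=22 S3=22 S4=3 blocked=[]
Op 2: conn=-17 S1=2 S2=22 S3=22 S4=3 blocked=[1, 2, 3, 4]
Op 3: conn=-4 S1=2 S2=22 S3=22 S4=3 blocked=[1, 2, 3, 4]
Op 4: conn=15 S1=2 S2=22 S3=22 S4=3 blocked=[]
Op 5: conn=15 S1=2 S2=22 S3=22 S4=10 blocked=[]
Op 6: conn=25 S1=2 S2=22 S3=22 S4=10 blocked=[]
Op 7: conn=19 S1=2 S2=16 S3=22 S4=10 blocked=[]
Op 8: conn=8 S1=2 S2=16 S3=11 S4=10 blocked=[]
Op 9: conn=-9 S1=2 S2=-1 S3=11 S4=10 blocked=[1, 2, 3, 4]
Op 10: conn=10 S1=2 S2=-1 S3=11 S4=10 blocked=[2]

Answer: S2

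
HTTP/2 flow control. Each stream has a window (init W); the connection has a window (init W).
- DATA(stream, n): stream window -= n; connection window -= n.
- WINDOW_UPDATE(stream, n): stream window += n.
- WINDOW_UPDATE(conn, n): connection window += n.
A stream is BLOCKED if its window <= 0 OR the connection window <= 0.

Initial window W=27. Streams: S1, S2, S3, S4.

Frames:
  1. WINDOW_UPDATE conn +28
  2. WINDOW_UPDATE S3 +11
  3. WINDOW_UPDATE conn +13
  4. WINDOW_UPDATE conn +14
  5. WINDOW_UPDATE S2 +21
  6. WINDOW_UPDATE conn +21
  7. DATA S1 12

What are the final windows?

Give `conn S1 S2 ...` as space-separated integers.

Answer: 91 15 48 38 27

Derivation:
Op 1: conn=55 S1=27 S2=27 S3=27 S4=27 blocked=[]
Op 2: conn=55 S1=27 S2=27 S3=38 S4=27 blocked=[]
Op 3: conn=68 S1=27 S2=27 S3=38 S4=27 blocked=[]
Op 4: conn=82 S1=27 S2=27 S3=38 S4=27 blocked=[]
Op 5: conn=82 S1=27 S2=48 S3=38 S4=27 blocked=[]
Op 6: conn=103 S1=27 S2=48 S3=38 S4=27 blocked=[]
Op 7: conn=91 S1=15 S2=48 S3=38 S4=27 blocked=[]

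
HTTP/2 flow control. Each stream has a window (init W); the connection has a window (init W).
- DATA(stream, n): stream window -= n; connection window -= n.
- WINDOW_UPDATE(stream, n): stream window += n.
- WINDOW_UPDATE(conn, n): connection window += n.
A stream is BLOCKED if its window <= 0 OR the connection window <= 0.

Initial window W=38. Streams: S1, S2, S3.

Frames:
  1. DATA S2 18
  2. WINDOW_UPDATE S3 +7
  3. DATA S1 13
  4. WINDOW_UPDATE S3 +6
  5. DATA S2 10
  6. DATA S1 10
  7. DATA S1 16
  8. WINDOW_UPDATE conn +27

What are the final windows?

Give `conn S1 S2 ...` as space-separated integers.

Op 1: conn=20 S1=38 S2=20 S3=38 blocked=[]
Op 2: conn=20 S1=38 S2=20 S3=45 blocked=[]
Op 3: conn=7 S1=25 S2=20 S3=45 blocked=[]
Op 4: conn=7 S1=25 S2=20 S3=51 blocked=[]
Op 5: conn=-3 S1=25 S2=10 S3=51 blocked=[1, 2, 3]
Op 6: conn=-13 S1=15 S2=10 S3=51 blocked=[1, 2, 3]
Op 7: conn=-29 S1=-1 S2=10 S3=51 blocked=[1, 2, 3]
Op 8: conn=-2 S1=-1 S2=10 S3=51 blocked=[1, 2, 3]

Answer: -2 -1 10 51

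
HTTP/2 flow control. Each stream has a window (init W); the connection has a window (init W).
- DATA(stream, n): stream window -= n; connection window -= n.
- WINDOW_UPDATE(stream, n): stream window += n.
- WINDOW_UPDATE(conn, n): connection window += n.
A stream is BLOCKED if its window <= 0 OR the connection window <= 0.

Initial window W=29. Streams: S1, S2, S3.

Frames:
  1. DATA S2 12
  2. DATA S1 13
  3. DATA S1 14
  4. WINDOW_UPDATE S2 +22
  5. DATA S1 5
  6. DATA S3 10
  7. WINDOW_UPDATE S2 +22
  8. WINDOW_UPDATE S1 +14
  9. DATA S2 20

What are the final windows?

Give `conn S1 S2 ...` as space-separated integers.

Answer: -45 11 41 19

Derivation:
Op 1: conn=17 S1=29 S2=17 S3=29 blocked=[]
Op 2: conn=4 S1=16 S2=17 S3=29 blocked=[]
Op 3: conn=-10 S1=2 S2=17 S3=29 blocked=[1, 2, 3]
Op 4: conn=-10 S1=2 S2=39 S3=29 blocked=[1, 2, 3]
Op 5: conn=-15 S1=-3 S2=39 S3=29 blocked=[1, 2, 3]
Op 6: conn=-25 S1=-3 S2=39 S3=19 blocked=[1, 2, 3]
Op 7: conn=-25 S1=-3 S2=61 S3=19 blocked=[1, 2, 3]
Op 8: conn=-25 S1=11 S2=61 S3=19 blocked=[1, 2, 3]
Op 9: conn=-45 S1=11 S2=41 S3=19 blocked=[1, 2, 3]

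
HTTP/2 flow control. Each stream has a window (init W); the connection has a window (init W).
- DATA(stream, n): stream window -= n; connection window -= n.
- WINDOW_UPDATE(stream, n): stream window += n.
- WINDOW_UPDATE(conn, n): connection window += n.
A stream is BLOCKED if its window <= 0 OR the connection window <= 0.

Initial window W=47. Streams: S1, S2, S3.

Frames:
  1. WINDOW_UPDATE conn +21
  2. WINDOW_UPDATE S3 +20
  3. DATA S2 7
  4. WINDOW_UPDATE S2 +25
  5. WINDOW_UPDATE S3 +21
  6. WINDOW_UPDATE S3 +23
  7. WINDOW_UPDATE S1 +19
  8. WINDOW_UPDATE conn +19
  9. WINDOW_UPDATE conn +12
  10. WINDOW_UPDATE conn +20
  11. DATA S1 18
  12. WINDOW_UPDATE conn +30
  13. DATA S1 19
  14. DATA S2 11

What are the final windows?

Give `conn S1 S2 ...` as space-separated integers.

Op 1: conn=68 S1=47 S2=47 S3=47 blocked=[]
Op 2: conn=68 S1=47 S2=47 S3=67 blocked=[]
Op 3: conn=61 S1=47 S2=40 S3=67 blocked=[]
Op 4: conn=61 S1=47 S2=65 S3=67 blocked=[]
Op 5: conn=61 S1=47 S2=65 S3=88 blocked=[]
Op 6: conn=61 S1=47 S2=65 S3=111 blocked=[]
Op 7: conn=61 S1=66 S2=65 S3=111 blocked=[]
Op 8: conn=80 S1=66 S2=65 S3=111 blocked=[]
Op 9: conn=92 S1=66 S2=65 S3=111 blocked=[]
Op 10: conn=112 S1=66 S2=65 S3=111 blocked=[]
Op 11: conn=94 S1=48 S2=65 S3=111 blocked=[]
Op 12: conn=124 S1=48 S2=65 S3=111 blocked=[]
Op 13: conn=105 S1=29 S2=65 S3=111 blocked=[]
Op 14: conn=94 S1=29 S2=54 S3=111 blocked=[]

Answer: 94 29 54 111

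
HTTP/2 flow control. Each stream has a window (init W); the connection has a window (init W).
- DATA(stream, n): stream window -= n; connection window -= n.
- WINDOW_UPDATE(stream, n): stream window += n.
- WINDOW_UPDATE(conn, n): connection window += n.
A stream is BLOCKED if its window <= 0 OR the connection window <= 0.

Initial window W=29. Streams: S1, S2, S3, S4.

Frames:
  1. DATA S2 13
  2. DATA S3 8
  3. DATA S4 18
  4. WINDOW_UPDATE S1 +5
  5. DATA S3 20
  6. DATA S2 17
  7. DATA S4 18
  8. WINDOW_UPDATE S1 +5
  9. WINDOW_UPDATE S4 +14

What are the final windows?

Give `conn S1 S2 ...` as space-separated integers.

Answer: -65 39 -1 1 7

Derivation:
Op 1: conn=16 S1=29 S2=16 S3=29 S4=29 blocked=[]
Op 2: conn=8 S1=29 S2=16 S3=21 S4=29 blocked=[]
Op 3: conn=-10 S1=29 S2=16 S3=21 S4=11 blocked=[1, 2, 3, 4]
Op 4: conn=-10 S1=34 S2=16 S3=21 S4=11 blocked=[1, 2, 3, 4]
Op 5: conn=-30 S1=34 S2=16 S3=1 S4=11 blocked=[1, 2, 3, 4]
Op 6: conn=-47 S1=34 S2=-1 S3=1 S4=11 blocked=[1, 2, 3, 4]
Op 7: conn=-65 S1=34 S2=-1 S3=1 S4=-7 blocked=[1, 2, 3, 4]
Op 8: conn=-65 S1=39 S2=-1 S3=1 S4=-7 blocked=[1, 2, 3, 4]
Op 9: conn=-65 S1=39 S2=-1 S3=1 S4=7 blocked=[1, 2, 3, 4]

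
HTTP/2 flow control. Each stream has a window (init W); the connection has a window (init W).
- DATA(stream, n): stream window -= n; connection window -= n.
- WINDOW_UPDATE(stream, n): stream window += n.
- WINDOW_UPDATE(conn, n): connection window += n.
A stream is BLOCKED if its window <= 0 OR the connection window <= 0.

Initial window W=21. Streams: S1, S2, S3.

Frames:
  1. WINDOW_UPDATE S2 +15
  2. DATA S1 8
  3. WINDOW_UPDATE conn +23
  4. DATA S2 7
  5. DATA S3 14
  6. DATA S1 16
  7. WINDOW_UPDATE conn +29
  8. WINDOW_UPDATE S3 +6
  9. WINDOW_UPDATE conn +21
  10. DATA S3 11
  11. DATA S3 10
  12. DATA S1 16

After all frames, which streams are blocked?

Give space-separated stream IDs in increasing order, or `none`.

Op 1: conn=21 S1=21 S2=36 S3=21 blocked=[]
Op 2: conn=13 S1=13 S2=36 S3=21 blocked=[]
Op 3: conn=36 S1=13 S2=36 S3=21 blocked=[]
Op 4: conn=29 S1=13 S2=29 S3=21 blocked=[]
Op 5: conn=15 S1=13 S2=29 S3=7 blocked=[]
Op 6: conn=-1 S1=-3 S2=29 S3=7 blocked=[1, 2, 3]
Op 7: conn=28 S1=-3 S2=29 S3=7 blocked=[1]
Op 8: conn=28 S1=-3 S2=29 S3=13 blocked=[1]
Op 9: conn=49 S1=-3 S2=29 S3=13 blocked=[1]
Op 10: conn=38 S1=-3 S2=29 S3=2 blocked=[1]
Op 11: conn=28 S1=-3 S2=29 S3=-8 blocked=[1, 3]
Op 12: conn=12 S1=-19 S2=29 S3=-8 blocked=[1, 3]

Answer: S1 S3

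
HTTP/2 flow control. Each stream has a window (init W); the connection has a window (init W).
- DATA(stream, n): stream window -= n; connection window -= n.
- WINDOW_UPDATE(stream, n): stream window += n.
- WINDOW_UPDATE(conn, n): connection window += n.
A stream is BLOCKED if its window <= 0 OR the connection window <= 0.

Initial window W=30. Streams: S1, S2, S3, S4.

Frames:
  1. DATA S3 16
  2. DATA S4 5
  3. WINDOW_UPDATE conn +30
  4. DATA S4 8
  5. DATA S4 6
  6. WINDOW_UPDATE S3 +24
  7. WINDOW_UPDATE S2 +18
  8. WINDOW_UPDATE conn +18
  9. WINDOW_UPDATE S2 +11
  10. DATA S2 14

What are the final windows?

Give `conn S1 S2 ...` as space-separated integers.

Op 1: conn=14 S1=30 S2=30 S3=14 S4=30 blocked=[]
Op 2: conn=9 S1=30 S2=30 S3=14 S4=25 blocked=[]
Op 3: conn=39 S1=30 S2=30 S3=14 S4=25 blocked=[]
Op 4: conn=31 S1=30 S2=30 S3=14 S4=17 blocked=[]
Op 5: conn=25 S1=30 S2=30 S3=14 S4=11 blocked=[]
Op 6: conn=25 S1=30 S2=30 S3=38 S4=11 blocked=[]
Op 7: conn=25 S1=30 S2=48 S3=38 S4=11 blocked=[]
Op 8: conn=43 S1=30 S2=48 S3=38 S4=11 blocked=[]
Op 9: conn=43 S1=30 S2=59 S3=38 S4=11 blocked=[]
Op 10: conn=29 S1=30 S2=45 S3=38 S4=11 blocked=[]

Answer: 29 30 45 38 11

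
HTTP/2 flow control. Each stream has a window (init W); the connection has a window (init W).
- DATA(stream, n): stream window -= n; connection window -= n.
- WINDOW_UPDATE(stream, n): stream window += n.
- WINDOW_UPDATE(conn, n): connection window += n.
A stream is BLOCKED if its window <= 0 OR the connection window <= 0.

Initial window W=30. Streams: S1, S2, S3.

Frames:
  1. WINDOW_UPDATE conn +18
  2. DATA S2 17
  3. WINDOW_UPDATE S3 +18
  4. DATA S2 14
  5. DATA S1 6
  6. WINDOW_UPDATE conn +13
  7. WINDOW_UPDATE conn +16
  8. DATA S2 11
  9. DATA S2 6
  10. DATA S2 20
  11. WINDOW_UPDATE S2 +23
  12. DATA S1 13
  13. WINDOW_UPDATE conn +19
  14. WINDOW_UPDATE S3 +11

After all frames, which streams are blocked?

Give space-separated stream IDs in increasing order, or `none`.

Op 1: conn=48 S1=30 S2=30 S3=30 blocked=[]
Op 2: conn=31 S1=30 S2=13 S3=30 blocked=[]
Op 3: conn=31 S1=30 S2=13 S3=48 blocked=[]
Op 4: conn=17 S1=30 S2=-1 S3=48 blocked=[2]
Op 5: conn=11 S1=24 S2=-1 S3=48 blocked=[2]
Op 6: conn=24 S1=24 S2=-1 S3=48 blocked=[2]
Op 7: conn=40 S1=24 S2=-1 S3=48 blocked=[2]
Op 8: conn=29 S1=24 S2=-12 S3=48 blocked=[2]
Op 9: conn=23 S1=24 S2=-18 S3=48 blocked=[2]
Op 10: conn=3 S1=24 S2=-38 S3=48 blocked=[2]
Op 11: conn=3 S1=24 S2=-15 S3=48 blocked=[2]
Op 12: conn=-10 S1=11 S2=-15 S3=48 blocked=[1, 2, 3]
Op 13: conn=9 S1=11 S2=-15 S3=48 blocked=[2]
Op 14: conn=9 S1=11 S2=-15 S3=59 blocked=[2]

Answer: S2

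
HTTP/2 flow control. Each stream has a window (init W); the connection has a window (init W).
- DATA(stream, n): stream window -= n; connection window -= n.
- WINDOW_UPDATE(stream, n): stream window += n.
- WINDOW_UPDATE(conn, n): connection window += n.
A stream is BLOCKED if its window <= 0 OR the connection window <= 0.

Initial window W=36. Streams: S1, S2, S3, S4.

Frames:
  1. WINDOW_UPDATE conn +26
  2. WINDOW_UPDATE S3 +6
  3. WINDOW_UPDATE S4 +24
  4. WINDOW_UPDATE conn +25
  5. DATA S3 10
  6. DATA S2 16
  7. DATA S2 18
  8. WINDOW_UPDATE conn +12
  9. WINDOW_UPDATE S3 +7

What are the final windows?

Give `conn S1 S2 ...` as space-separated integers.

Answer: 55 36 2 39 60

Derivation:
Op 1: conn=62 S1=36 S2=36 S3=36 S4=36 blocked=[]
Op 2: conn=62 S1=36 S2=36 S3=42 S4=36 blocked=[]
Op 3: conn=62 S1=36 S2=36 S3=42 S4=60 blocked=[]
Op 4: conn=87 S1=36 S2=36 S3=42 S4=60 blocked=[]
Op 5: conn=77 S1=36 S2=36 S3=32 S4=60 blocked=[]
Op 6: conn=61 S1=36 S2=20 S3=32 S4=60 blocked=[]
Op 7: conn=43 S1=36 S2=2 S3=32 S4=60 blocked=[]
Op 8: conn=55 S1=36 S2=2 S3=32 S4=60 blocked=[]
Op 9: conn=55 S1=36 S2=2 S3=39 S4=60 blocked=[]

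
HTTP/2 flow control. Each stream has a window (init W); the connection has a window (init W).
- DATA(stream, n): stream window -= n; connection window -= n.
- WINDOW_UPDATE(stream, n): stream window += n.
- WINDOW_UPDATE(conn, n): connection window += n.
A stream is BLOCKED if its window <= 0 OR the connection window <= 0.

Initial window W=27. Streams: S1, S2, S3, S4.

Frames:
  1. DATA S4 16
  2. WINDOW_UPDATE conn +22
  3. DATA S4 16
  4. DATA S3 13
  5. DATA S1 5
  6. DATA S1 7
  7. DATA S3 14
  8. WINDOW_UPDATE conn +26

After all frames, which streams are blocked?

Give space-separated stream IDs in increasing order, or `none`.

Op 1: conn=11 S1=27 S2=27 S3=27 S4=11 blocked=[]
Op 2: conn=33 S1=27 S2=27 S3=27 S4=11 blocked=[]
Op 3: conn=17 S1=27 S2=27 S3=27 S4=-5 blocked=[4]
Op 4: conn=4 S1=27 S2=27 S3=14 S4=-5 blocked=[4]
Op 5: conn=-1 S1=22 S2=27 S3=14 S4=-5 blocked=[1, 2, 3, 4]
Op 6: conn=-8 S1=15 S2=27 S3=14 S4=-5 blocked=[1, 2, 3, 4]
Op 7: conn=-22 S1=15 S2=27 S3=0 S4=-5 blocked=[1, 2, 3, 4]
Op 8: conn=4 S1=15 S2=27 S3=0 S4=-5 blocked=[3, 4]

Answer: S3 S4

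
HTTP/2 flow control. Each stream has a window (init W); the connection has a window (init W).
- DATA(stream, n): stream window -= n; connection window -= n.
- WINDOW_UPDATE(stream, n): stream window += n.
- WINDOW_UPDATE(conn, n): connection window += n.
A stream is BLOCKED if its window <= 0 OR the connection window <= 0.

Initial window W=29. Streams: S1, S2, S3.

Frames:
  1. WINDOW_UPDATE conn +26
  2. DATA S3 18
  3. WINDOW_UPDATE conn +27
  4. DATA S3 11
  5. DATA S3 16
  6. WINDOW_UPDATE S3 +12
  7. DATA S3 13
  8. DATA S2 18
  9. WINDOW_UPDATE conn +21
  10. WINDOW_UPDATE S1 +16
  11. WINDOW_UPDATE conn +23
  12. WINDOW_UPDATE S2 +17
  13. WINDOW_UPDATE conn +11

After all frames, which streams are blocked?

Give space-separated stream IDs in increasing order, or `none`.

Answer: S3

Derivation:
Op 1: conn=55 S1=29 S2=29 S3=29 blocked=[]
Op 2: conn=37 S1=29 S2=29 S3=11 blocked=[]
Op 3: conn=64 S1=29 S2=29 S3=11 blocked=[]
Op 4: conn=53 S1=29 S2=29 S3=0 blocked=[3]
Op 5: conn=37 S1=29 S2=29 S3=-16 blocked=[3]
Op 6: conn=37 S1=29 S2=29 S3=-4 blocked=[3]
Op 7: conn=24 S1=29 S2=29 S3=-17 blocked=[3]
Op 8: conn=6 S1=29 S2=11 S3=-17 blocked=[3]
Op 9: conn=27 S1=29 S2=11 S3=-17 blocked=[3]
Op 10: conn=27 S1=45 S2=11 S3=-17 blocked=[3]
Op 11: conn=50 S1=45 S2=11 S3=-17 blocked=[3]
Op 12: conn=50 S1=45 S2=28 S3=-17 blocked=[3]
Op 13: conn=61 S1=45 S2=28 S3=-17 blocked=[3]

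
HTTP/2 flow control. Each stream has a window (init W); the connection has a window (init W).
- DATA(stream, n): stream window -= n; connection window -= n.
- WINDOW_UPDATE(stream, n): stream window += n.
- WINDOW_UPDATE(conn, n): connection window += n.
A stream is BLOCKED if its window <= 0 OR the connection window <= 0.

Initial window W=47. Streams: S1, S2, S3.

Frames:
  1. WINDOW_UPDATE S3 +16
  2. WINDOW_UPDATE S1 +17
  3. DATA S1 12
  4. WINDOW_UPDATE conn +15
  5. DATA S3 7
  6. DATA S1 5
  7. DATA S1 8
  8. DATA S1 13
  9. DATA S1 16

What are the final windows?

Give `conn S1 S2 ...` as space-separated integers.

Op 1: conn=47 S1=47 S2=47 S3=63 blocked=[]
Op 2: conn=47 S1=64 S2=47 S3=63 blocked=[]
Op 3: conn=35 S1=52 S2=47 S3=63 blocked=[]
Op 4: conn=50 S1=52 S2=47 S3=63 blocked=[]
Op 5: conn=43 S1=52 S2=47 S3=56 blocked=[]
Op 6: conn=38 S1=47 S2=47 S3=56 blocked=[]
Op 7: conn=30 S1=39 S2=47 S3=56 blocked=[]
Op 8: conn=17 S1=26 S2=47 S3=56 blocked=[]
Op 9: conn=1 S1=10 S2=47 S3=56 blocked=[]

Answer: 1 10 47 56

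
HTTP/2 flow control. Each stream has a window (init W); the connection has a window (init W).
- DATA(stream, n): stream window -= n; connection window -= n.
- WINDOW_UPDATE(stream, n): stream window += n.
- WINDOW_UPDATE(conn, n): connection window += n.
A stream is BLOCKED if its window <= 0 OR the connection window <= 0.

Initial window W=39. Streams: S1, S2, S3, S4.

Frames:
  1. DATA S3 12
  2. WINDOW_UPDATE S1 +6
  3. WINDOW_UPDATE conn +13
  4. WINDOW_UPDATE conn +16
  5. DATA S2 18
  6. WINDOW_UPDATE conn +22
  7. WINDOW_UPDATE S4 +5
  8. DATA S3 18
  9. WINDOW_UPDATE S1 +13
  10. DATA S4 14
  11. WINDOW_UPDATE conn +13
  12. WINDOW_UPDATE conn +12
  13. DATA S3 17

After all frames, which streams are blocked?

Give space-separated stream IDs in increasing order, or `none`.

Op 1: conn=27 S1=39 S2=39 S3=27 S4=39 blocked=[]
Op 2: conn=27 S1=45 S2=39 S3=27 S4=39 blocked=[]
Op 3: conn=40 S1=45 S2=39 S3=27 S4=39 blocked=[]
Op 4: conn=56 S1=45 S2=39 S3=27 S4=39 blocked=[]
Op 5: conn=38 S1=45 S2=21 S3=27 S4=39 blocked=[]
Op 6: conn=60 S1=45 S2=21 S3=27 S4=39 blocked=[]
Op 7: conn=60 S1=45 S2=21 S3=27 S4=44 blocked=[]
Op 8: conn=42 S1=45 S2=21 S3=9 S4=44 blocked=[]
Op 9: conn=42 S1=58 S2=21 S3=9 S4=44 blocked=[]
Op 10: conn=28 S1=58 S2=21 S3=9 S4=30 blocked=[]
Op 11: conn=41 S1=58 S2=21 S3=9 S4=30 blocked=[]
Op 12: conn=53 S1=58 S2=21 S3=9 S4=30 blocked=[]
Op 13: conn=36 S1=58 S2=21 S3=-8 S4=30 blocked=[3]

Answer: S3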